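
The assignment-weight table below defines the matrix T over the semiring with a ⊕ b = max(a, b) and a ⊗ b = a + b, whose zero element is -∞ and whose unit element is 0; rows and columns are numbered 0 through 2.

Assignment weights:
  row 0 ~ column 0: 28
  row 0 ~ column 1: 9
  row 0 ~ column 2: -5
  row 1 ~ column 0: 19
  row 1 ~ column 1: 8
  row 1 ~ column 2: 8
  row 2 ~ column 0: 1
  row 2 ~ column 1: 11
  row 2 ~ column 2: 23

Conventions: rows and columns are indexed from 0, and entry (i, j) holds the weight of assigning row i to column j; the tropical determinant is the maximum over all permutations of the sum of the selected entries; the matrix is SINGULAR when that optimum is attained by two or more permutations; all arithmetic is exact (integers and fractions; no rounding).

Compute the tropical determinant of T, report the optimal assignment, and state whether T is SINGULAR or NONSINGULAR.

σ = (0, 1, 2): 28 + 8 + 23 = 59
σ = (0, 2, 1): 28 + 8 + 11 = 47
σ = (1, 0, 2): 9 + 19 + 23 = 51
σ = (1, 2, 0): 9 + 8 + 1 = 18
σ = (2, 0, 1): (-5) + 19 + 11 = 25
σ = (2, 1, 0): (-5) + 8 + 1 = 4
Optimal value attained by: σ = (0, 1, 2).
Answer: det⊕(T) = 59; verdict: NONSINGULAR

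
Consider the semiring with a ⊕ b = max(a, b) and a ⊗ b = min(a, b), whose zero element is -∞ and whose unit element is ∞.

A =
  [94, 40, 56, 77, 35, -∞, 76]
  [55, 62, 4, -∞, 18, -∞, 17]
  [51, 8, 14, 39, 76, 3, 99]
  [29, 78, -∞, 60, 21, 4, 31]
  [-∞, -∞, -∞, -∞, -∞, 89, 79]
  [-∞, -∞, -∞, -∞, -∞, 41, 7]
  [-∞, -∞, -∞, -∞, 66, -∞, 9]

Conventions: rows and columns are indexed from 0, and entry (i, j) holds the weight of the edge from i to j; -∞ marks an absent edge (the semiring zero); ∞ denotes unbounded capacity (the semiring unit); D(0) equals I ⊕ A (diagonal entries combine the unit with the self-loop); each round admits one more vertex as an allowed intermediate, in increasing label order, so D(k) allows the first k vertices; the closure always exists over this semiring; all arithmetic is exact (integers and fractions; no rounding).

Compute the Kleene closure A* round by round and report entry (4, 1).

D(0):
  [∞, 40, 56, 77, 35, -∞, 76]
  [55, ∞, 4, -∞, 18, -∞, 17]
  [51, 8, ∞, 39, 76, 3, 99]
  [29, 78, -∞, ∞, 21, 4, 31]
  [-∞, -∞, -∞, -∞, ∞, 89, 79]
  [-∞, -∞, -∞, -∞, -∞, ∞, 7]
  [-∞, -∞, -∞, -∞, 66, -∞, ∞]
D(1):
  [∞, 40, 56, 77, 35, -∞, 76]
  [55, ∞, 55, 55, 35, -∞, 55]
  [51, 40, ∞, 51, 76, 3, 99]
  [29, 78, 29, ∞, 29, 4, 31]
  [-∞, -∞, -∞, -∞, ∞, 89, 79]
  [-∞, -∞, -∞, -∞, -∞, ∞, 7]
  [-∞, -∞, -∞, -∞, 66, -∞, ∞]
D(2):
  [∞, 40, 56, 77, 35, -∞, 76]
  [55, ∞, 55, 55, 35, -∞, 55]
  [51, 40, ∞, 51, 76, 3, 99]
  [55, 78, 55, ∞, 35, 4, 55]
  [-∞, -∞, -∞, -∞, ∞, 89, 79]
  [-∞, -∞, -∞, -∞, -∞, ∞, 7]
  [-∞, -∞, -∞, -∞, 66, -∞, ∞]
D(3):
  [∞, 40, 56, 77, 56, 3, 76]
  [55, ∞, 55, 55, 55, 3, 55]
  [51, 40, ∞, 51, 76, 3, 99]
  [55, 78, 55, ∞, 55, 4, 55]
  [-∞, -∞, -∞, -∞, ∞, 89, 79]
  [-∞, -∞, -∞, -∞, -∞, ∞, 7]
  [-∞, -∞, -∞, -∞, 66, -∞, ∞]
D(4):
  [∞, 77, 56, 77, 56, 4, 76]
  [55, ∞, 55, 55, 55, 4, 55]
  [51, 51, ∞, 51, 76, 4, 99]
  [55, 78, 55, ∞, 55, 4, 55]
  [-∞, -∞, -∞, -∞, ∞, 89, 79]
  [-∞, -∞, -∞, -∞, -∞, ∞, 7]
  [-∞, -∞, -∞, -∞, 66, -∞, ∞]
D(5):
  [∞, 77, 56, 77, 56, 56, 76]
  [55, ∞, 55, 55, 55, 55, 55]
  [51, 51, ∞, 51, 76, 76, 99]
  [55, 78, 55, ∞, 55, 55, 55]
  [-∞, -∞, -∞, -∞, ∞, 89, 79]
  [-∞, -∞, -∞, -∞, -∞, ∞, 7]
  [-∞, -∞, -∞, -∞, 66, 66, ∞]
D(6):
  [∞, 77, 56, 77, 56, 56, 76]
  [55, ∞, 55, 55, 55, 55, 55]
  [51, 51, ∞, 51, 76, 76, 99]
  [55, 78, 55, ∞, 55, 55, 55]
  [-∞, -∞, -∞, -∞, ∞, 89, 79]
  [-∞, -∞, -∞, -∞, -∞, ∞, 7]
  [-∞, -∞, -∞, -∞, 66, 66, ∞]
D(7):
  [∞, 77, 56, 77, 66, 66, 76]
  [55, ∞, 55, 55, 55, 55, 55]
  [51, 51, ∞, 51, 76, 76, 99]
  [55, 78, 55, ∞, 55, 55, 55]
  [-∞, -∞, -∞, -∞, ∞, 89, 79]
  [-∞, -∞, -∞, -∞, 7, ∞, 7]
  [-∞, -∞, -∞, -∞, 66, 66, ∞]
Answer: A*[4][1] = -∞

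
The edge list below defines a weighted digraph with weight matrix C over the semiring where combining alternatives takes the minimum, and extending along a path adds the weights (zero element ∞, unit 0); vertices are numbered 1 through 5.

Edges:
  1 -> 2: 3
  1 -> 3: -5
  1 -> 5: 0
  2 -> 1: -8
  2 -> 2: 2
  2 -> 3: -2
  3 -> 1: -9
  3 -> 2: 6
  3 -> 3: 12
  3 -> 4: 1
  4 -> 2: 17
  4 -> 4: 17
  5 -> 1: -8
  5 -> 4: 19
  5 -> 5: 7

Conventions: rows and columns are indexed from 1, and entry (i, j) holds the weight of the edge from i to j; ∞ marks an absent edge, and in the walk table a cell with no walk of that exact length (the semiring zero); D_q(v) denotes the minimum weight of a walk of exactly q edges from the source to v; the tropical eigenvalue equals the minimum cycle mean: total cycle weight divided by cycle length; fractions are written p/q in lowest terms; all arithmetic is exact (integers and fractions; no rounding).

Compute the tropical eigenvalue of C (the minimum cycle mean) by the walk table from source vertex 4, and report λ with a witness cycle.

q=0: [∞, ∞, ∞, 0, ∞]
q=1: [∞, 17, ∞, 17, ∞]
q=2: [9, 19, 15, 34, ∞]
q=3: [6, 12, 4, 16, 9]
q=4: [-5, 9, 1, 5, 6]
q=5: [-8, -2, -10, 2, -5]
Optimal cycle mean attained by: cycle 1->3->1, total (-5) + (-9), length 2.
Answer: λ = -7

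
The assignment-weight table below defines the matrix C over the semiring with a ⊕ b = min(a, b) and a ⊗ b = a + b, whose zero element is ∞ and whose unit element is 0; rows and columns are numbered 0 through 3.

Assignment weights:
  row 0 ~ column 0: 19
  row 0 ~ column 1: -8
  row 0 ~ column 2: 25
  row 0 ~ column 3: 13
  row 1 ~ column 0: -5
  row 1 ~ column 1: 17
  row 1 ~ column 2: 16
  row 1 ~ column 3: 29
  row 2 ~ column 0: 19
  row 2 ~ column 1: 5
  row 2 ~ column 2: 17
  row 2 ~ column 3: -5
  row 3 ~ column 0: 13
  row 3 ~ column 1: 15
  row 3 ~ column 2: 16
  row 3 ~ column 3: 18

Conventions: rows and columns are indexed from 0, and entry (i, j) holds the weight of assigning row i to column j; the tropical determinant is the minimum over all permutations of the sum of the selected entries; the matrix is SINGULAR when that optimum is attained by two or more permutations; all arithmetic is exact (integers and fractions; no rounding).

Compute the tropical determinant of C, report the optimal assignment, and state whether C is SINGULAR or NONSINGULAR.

σ = (0, 1, 2, 3): 19 + 17 + 17 + 18 = 71
σ = (0, 1, 3, 2): 19 + 17 + (-5) + 16 = 47
σ = (0, 2, 1, 3): 19 + 16 + 5 + 18 = 58
σ = (0, 2, 3, 1): 19 + 16 + (-5) + 15 = 45
σ = (0, 3, 1, 2): 19 + 29 + 5 + 16 = 69
σ = (0, 3, 2, 1): 19 + 29 + 17 + 15 = 80
σ = (1, 0, 2, 3): (-8) + (-5) + 17 + 18 = 22
σ = (1, 0, 3, 2): (-8) + (-5) + (-5) + 16 = -2
σ = (1, 2, 0, 3): (-8) + 16 + 19 + 18 = 45
σ = (1, 2, 3, 0): (-8) + 16 + (-5) + 13 = 16
σ = (1, 3, 0, 2): (-8) + 29 + 19 + 16 = 56
σ = (1, 3, 2, 0): (-8) + 29 + 17 + 13 = 51
σ = (2, 0, 1, 3): 25 + (-5) + 5 + 18 = 43
σ = (2, 0, 3, 1): 25 + (-5) + (-5) + 15 = 30
σ = (2, 1, 0, 3): 25 + 17 + 19 + 18 = 79
σ = (2, 1, 3, 0): 25 + 17 + (-5) + 13 = 50
σ = (2, 3, 0, 1): 25 + 29 + 19 + 15 = 88
σ = (2, 3, 1, 0): 25 + 29 + 5 + 13 = 72
σ = (3, 0, 1, 2): 13 + (-5) + 5 + 16 = 29
σ = (3, 0, 2, 1): 13 + (-5) + 17 + 15 = 40
σ = (3, 1, 0, 2): 13 + 17 + 19 + 16 = 65
σ = (3, 1, 2, 0): 13 + 17 + 17 + 13 = 60
σ = (3, 2, 0, 1): 13 + 16 + 19 + 15 = 63
σ = (3, 2, 1, 0): 13 + 16 + 5 + 13 = 47
Optimal value attained by: σ = (1, 0, 3, 2).
Answer: det⊕(C) = -2; verdict: NONSINGULAR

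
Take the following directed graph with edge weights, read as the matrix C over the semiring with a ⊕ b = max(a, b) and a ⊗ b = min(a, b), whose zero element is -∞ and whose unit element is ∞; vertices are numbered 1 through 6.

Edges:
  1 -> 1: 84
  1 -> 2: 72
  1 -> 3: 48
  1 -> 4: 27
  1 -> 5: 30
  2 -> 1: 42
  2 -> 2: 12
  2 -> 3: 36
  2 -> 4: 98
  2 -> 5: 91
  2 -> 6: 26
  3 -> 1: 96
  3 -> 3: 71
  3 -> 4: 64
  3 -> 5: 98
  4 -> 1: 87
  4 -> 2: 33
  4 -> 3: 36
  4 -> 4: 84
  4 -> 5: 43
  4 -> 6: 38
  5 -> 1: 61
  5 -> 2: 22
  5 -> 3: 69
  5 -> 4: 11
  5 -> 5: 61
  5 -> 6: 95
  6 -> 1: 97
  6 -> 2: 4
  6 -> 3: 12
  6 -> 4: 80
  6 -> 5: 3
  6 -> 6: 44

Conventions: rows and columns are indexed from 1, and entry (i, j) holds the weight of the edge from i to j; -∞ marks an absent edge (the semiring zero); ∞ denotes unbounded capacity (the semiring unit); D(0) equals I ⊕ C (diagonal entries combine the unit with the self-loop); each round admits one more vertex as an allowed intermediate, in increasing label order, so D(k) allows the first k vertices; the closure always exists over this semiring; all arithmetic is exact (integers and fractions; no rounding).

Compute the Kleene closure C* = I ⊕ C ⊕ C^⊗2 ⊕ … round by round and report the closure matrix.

D(0):
  [∞, 72, 48, 27, 30, -∞]
  [42, ∞, 36, 98, 91, 26]
  [96, -∞, ∞, 64, 98, -∞]
  [87, 33, 36, ∞, 43, 38]
  [61, 22, 69, 11, ∞, 95]
  [97, 4, 12, 80, 3, ∞]
D(1):
  [∞, 72, 48, 27, 30, -∞]
  [42, ∞, 42, 98, 91, 26]
  [96, 72, ∞, 64, 98, -∞]
  [87, 72, 48, ∞, 43, 38]
  [61, 61, 69, 27, ∞, 95]
  [97, 72, 48, 80, 30, ∞]
D(2):
  [∞, 72, 48, 72, 72, 26]
  [42, ∞, 42, 98, 91, 26]
  [96, 72, ∞, 72, 98, 26]
  [87, 72, 48, ∞, 72, 38]
  [61, 61, 69, 61, ∞, 95]
  [97, 72, 48, 80, 72, ∞]
D(3):
  [∞, 72, 48, 72, 72, 26]
  [42, ∞, 42, 98, 91, 26]
  [96, 72, ∞, 72, 98, 26]
  [87, 72, 48, ∞, 72, 38]
  [69, 69, 69, 69, ∞, 95]
  [97, 72, 48, 80, 72, ∞]
D(4):
  [∞, 72, 48, 72, 72, 38]
  [87, ∞, 48, 98, 91, 38]
  [96, 72, ∞, 72, 98, 38]
  [87, 72, 48, ∞, 72, 38]
  [69, 69, 69, 69, ∞, 95]
  [97, 72, 48, 80, 72, ∞]
D(5):
  [∞, 72, 69, 72, 72, 72]
  [87, ∞, 69, 98, 91, 91]
  [96, 72, ∞, 72, 98, 95]
  [87, 72, 69, ∞, 72, 72]
  [69, 69, 69, 69, ∞, 95]
  [97, 72, 69, 80, 72, ∞]
D(6):
  [∞, 72, 69, 72, 72, 72]
  [91, ∞, 69, 98, 91, 91]
  [96, 72, ∞, 80, 98, 95]
  [87, 72, 69, ∞, 72, 72]
  [95, 72, 69, 80, ∞, 95]
  [97, 72, 69, 80, 72, ∞]
Answer: C* = [[∞, 72, 69, 72, 72, 72], [91, ∞, 69, 98, 91, 91], [96, 72, ∞, 80, 98, 95], [87, 72, 69, ∞, 72, 72], [95, 72, 69, 80, ∞, 95], [97, 72, 69, 80, 72, ∞]]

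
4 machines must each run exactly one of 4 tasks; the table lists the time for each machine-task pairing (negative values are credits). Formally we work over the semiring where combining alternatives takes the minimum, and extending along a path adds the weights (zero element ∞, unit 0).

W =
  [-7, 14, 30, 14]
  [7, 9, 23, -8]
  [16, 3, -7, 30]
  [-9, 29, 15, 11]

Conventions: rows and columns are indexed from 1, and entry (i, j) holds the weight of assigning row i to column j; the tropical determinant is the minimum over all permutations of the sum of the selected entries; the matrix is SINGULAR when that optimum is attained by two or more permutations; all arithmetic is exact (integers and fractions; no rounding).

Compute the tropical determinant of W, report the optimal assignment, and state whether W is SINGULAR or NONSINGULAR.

σ = (1, 2, 3, 4): (-7) + 9 + (-7) + 11 = 6
σ = (1, 2, 4, 3): (-7) + 9 + 30 + 15 = 47
σ = (1, 3, 2, 4): (-7) + 23 + 3 + 11 = 30
σ = (1, 3, 4, 2): (-7) + 23 + 30 + 29 = 75
σ = (1, 4, 2, 3): (-7) + (-8) + 3 + 15 = 3
σ = (1, 4, 3, 2): (-7) + (-8) + (-7) + 29 = 7
σ = (2, 1, 3, 4): 14 + 7 + (-7) + 11 = 25
σ = (2, 1, 4, 3): 14 + 7 + 30 + 15 = 66
σ = (2, 3, 1, 4): 14 + 23 + 16 + 11 = 64
σ = (2, 3, 4, 1): 14 + 23 + 30 + (-9) = 58
σ = (2, 4, 1, 3): 14 + (-8) + 16 + 15 = 37
σ = (2, 4, 3, 1): 14 + (-8) + (-7) + (-9) = -10
σ = (3, 1, 2, 4): 30 + 7 + 3 + 11 = 51
σ = (3, 1, 4, 2): 30 + 7 + 30 + 29 = 96
σ = (3, 2, 1, 4): 30 + 9 + 16 + 11 = 66
σ = (3, 2, 4, 1): 30 + 9 + 30 + (-9) = 60
σ = (3, 4, 1, 2): 30 + (-8) + 16 + 29 = 67
σ = (3, 4, 2, 1): 30 + (-8) + 3 + (-9) = 16
σ = (4, 1, 2, 3): 14 + 7 + 3 + 15 = 39
σ = (4, 1, 3, 2): 14 + 7 + (-7) + 29 = 43
σ = (4, 2, 1, 3): 14 + 9 + 16 + 15 = 54
σ = (4, 2, 3, 1): 14 + 9 + (-7) + (-9) = 7
σ = (4, 3, 1, 2): 14 + 23 + 16 + 29 = 82
σ = (4, 3, 2, 1): 14 + 23 + 3 + (-9) = 31
Optimal value attained by: σ = (2, 4, 3, 1).
Answer: det⊕(W) = -10; verdict: NONSINGULAR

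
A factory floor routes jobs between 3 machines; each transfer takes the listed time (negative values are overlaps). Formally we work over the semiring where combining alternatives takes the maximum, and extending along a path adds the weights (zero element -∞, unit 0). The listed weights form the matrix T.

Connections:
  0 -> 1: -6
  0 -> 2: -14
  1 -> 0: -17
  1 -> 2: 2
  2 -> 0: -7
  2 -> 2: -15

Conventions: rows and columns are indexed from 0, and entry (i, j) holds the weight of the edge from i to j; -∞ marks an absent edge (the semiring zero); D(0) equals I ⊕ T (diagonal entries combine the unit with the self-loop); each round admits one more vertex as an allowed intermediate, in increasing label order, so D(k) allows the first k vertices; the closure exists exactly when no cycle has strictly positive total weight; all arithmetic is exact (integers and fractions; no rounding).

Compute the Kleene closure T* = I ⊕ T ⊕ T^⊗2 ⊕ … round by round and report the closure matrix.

D(0):
  [0, -6, -14]
  [-17, 0, 2]
  [-7, -∞, 0]
D(1):
  [0, -6, -14]
  [-17, 0, 2]
  [-7, -13, 0]
D(2):
  [0, -6, -4]
  [-17, 0, 2]
  [-7, -13, 0]
D(3):
  [0, -6, -4]
  [-5, 0, 2]
  [-7, -13, 0]
Answer: T* = [[0, -6, -4], [-5, 0, 2], [-7, -13, 0]]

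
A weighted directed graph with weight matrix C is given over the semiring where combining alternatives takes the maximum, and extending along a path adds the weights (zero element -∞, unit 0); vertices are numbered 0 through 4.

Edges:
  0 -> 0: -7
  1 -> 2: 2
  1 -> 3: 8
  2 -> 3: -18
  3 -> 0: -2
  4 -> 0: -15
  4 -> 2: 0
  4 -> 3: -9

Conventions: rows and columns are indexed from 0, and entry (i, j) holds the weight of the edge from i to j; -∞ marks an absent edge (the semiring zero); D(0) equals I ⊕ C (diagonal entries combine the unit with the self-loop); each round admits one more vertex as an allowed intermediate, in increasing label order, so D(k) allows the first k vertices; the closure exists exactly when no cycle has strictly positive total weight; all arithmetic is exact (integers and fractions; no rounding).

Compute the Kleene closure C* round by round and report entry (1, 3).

D(0):
  [0, -∞, -∞, -∞, -∞]
  [-∞, 0, 2, 8, -∞]
  [-∞, -∞, 0, -18, -∞]
  [-2, -∞, -∞, 0, -∞]
  [-15, -∞, 0, -9, 0]
D(1):
  [0, -∞, -∞, -∞, -∞]
  [-∞, 0, 2, 8, -∞]
  [-∞, -∞, 0, -18, -∞]
  [-2, -∞, -∞, 0, -∞]
  [-15, -∞, 0, -9, 0]
D(2):
  [0, -∞, -∞, -∞, -∞]
  [-∞, 0, 2, 8, -∞]
  [-∞, -∞, 0, -18, -∞]
  [-2, -∞, -∞, 0, -∞]
  [-15, -∞, 0, -9, 0]
D(3):
  [0, -∞, -∞, -∞, -∞]
  [-∞, 0, 2, 8, -∞]
  [-∞, -∞, 0, -18, -∞]
  [-2, -∞, -∞, 0, -∞]
  [-15, -∞, 0, -9, 0]
D(4):
  [0, -∞, -∞, -∞, -∞]
  [6, 0, 2, 8, -∞]
  [-20, -∞, 0, -18, -∞]
  [-2, -∞, -∞, 0, -∞]
  [-11, -∞, 0, -9, 0]
D(5):
  [0, -∞, -∞, -∞, -∞]
  [6, 0, 2, 8, -∞]
  [-20, -∞, 0, -18, -∞]
  [-2, -∞, -∞, 0, -∞]
  [-11, -∞, 0, -9, 0]
Answer: C*[1][3] = 8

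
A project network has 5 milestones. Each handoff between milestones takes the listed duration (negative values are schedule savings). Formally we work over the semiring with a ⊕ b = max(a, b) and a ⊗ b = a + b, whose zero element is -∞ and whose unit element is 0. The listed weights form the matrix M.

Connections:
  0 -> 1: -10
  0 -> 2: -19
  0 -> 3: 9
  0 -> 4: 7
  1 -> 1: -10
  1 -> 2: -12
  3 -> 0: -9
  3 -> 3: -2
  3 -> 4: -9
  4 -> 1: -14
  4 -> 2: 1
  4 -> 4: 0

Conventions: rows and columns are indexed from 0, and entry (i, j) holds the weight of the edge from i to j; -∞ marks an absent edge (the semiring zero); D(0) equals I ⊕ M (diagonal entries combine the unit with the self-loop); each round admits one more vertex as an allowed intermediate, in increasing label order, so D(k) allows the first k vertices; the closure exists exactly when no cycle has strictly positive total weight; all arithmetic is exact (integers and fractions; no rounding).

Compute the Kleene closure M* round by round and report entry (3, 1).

D(0):
  [0, -10, -19, 9, 7]
  [-∞, 0, -12, -∞, -∞]
  [-∞, -∞, 0, -∞, -∞]
  [-9, -∞, -∞, 0, -9]
  [-∞, -14, 1, -∞, 0]
D(1):
  [0, -10, -19, 9, 7]
  [-∞, 0, -12, -∞, -∞]
  [-∞, -∞, 0, -∞, -∞]
  [-9, -19, -28, 0, -2]
  [-∞, -14, 1, -∞, 0]
D(2):
  [0, -10, -19, 9, 7]
  [-∞, 0, -12, -∞, -∞]
  [-∞, -∞, 0, -∞, -∞]
  [-9, -19, -28, 0, -2]
  [-∞, -14, 1, -∞, 0]
D(3):
  [0, -10, -19, 9, 7]
  [-∞, 0, -12, -∞, -∞]
  [-∞, -∞, 0, -∞, -∞]
  [-9, -19, -28, 0, -2]
  [-∞, -14, 1, -∞, 0]
D(4):
  [0, -10, -19, 9, 7]
  [-∞, 0, -12, -∞, -∞]
  [-∞, -∞, 0, -∞, -∞]
  [-9, -19, -28, 0, -2]
  [-∞, -14, 1, -∞, 0]
D(5):
  [0, -7, 8, 9, 7]
  [-∞, 0, -12, -∞, -∞]
  [-∞, -∞, 0, -∞, -∞]
  [-9, -16, -1, 0, -2]
  [-∞, -14, 1, -∞, 0]
Answer: M*[3][1] = -16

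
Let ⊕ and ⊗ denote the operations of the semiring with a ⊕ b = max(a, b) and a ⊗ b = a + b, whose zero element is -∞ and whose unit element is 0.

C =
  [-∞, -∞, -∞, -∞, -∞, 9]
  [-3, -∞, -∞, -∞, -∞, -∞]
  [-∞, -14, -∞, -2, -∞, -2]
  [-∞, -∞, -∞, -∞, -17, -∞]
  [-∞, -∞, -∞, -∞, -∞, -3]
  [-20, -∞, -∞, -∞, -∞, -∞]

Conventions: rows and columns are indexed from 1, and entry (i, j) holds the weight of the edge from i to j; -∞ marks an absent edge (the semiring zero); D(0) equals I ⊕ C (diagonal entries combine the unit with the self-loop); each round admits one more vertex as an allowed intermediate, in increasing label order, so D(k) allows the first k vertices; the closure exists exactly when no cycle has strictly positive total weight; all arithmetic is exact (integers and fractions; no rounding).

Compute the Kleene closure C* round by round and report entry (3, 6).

D(0):
  [0, -∞, -∞, -∞, -∞, 9]
  [-3, 0, -∞, -∞, -∞, -∞]
  [-∞, -14, 0, -2, -∞, -2]
  [-∞, -∞, -∞, 0, -17, -∞]
  [-∞, -∞, -∞, -∞, 0, -3]
  [-20, -∞, -∞, -∞, -∞, 0]
D(1):
  [0, -∞, -∞, -∞, -∞, 9]
  [-3, 0, -∞, -∞, -∞, 6]
  [-∞, -14, 0, -2, -∞, -2]
  [-∞, -∞, -∞, 0, -17, -∞]
  [-∞, -∞, -∞, -∞, 0, -3]
  [-20, -∞, -∞, -∞, -∞, 0]
D(2):
  [0, -∞, -∞, -∞, -∞, 9]
  [-3, 0, -∞, -∞, -∞, 6]
  [-17, -14, 0, -2, -∞, -2]
  [-∞, -∞, -∞, 0, -17, -∞]
  [-∞, -∞, -∞, -∞, 0, -3]
  [-20, -∞, -∞, -∞, -∞, 0]
D(3):
  [0, -∞, -∞, -∞, -∞, 9]
  [-3, 0, -∞, -∞, -∞, 6]
  [-17, -14, 0, -2, -∞, -2]
  [-∞, -∞, -∞, 0, -17, -∞]
  [-∞, -∞, -∞, -∞, 0, -3]
  [-20, -∞, -∞, -∞, -∞, 0]
D(4):
  [0, -∞, -∞, -∞, -∞, 9]
  [-3, 0, -∞, -∞, -∞, 6]
  [-17, -14, 0, -2, -19, -2]
  [-∞, -∞, -∞, 0, -17, -∞]
  [-∞, -∞, -∞, -∞, 0, -3]
  [-20, -∞, -∞, -∞, -∞, 0]
D(5):
  [0, -∞, -∞, -∞, -∞, 9]
  [-3, 0, -∞, -∞, -∞, 6]
  [-17, -14, 0, -2, -19, -2]
  [-∞, -∞, -∞, 0, -17, -20]
  [-∞, -∞, -∞, -∞, 0, -3]
  [-20, -∞, -∞, -∞, -∞, 0]
D(6):
  [0, -∞, -∞, -∞, -∞, 9]
  [-3, 0, -∞, -∞, -∞, 6]
  [-17, -14, 0, -2, -19, -2]
  [-40, -∞, -∞, 0, -17, -20]
  [-23, -∞, -∞, -∞, 0, -3]
  [-20, -∞, -∞, -∞, -∞, 0]
Answer: C*[3][6] = -2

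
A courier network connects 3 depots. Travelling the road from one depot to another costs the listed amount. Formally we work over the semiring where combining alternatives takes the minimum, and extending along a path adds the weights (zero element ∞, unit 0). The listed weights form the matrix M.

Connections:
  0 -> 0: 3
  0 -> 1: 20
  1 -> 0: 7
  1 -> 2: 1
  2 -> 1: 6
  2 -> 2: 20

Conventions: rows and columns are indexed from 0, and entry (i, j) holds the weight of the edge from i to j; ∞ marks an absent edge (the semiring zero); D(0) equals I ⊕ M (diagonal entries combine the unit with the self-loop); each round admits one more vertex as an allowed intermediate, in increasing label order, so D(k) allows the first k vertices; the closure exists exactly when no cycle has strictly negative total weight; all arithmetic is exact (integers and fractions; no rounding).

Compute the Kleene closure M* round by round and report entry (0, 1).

D(0):
  [0, 20, ∞]
  [7, 0, 1]
  [∞, 6, 0]
D(1):
  [0, 20, ∞]
  [7, 0, 1]
  [∞, 6, 0]
D(2):
  [0, 20, 21]
  [7, 0, 1]
  [13, 6, 0]
D(3):
  [0, 20, 21]
  [7, 0, 1]
  [13, 6, 0]
Answer: M*[0][1] = 20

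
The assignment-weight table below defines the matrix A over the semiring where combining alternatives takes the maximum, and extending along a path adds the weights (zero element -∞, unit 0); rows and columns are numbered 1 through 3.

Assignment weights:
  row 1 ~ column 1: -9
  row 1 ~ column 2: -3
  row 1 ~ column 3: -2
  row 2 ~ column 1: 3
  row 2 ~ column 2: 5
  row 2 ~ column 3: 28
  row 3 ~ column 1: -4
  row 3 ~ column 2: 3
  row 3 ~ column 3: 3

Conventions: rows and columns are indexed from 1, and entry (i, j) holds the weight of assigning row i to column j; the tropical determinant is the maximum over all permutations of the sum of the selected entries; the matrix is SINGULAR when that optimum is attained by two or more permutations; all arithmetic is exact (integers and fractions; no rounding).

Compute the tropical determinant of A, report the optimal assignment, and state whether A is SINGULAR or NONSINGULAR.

σ = (1, 2, 3): (-9) + 5 + 3 = -1
σ = (1, 3, 2): (-9) + 28 + 3 = 22
σ = (2, 1, 3): (-3) + 3 + 3 = 3
σ = (2, 3, 1): (-3) + 28 + (-4) = 21
σ = (3, 1, 2): (-2) + 3 + 3 = 4
σ = (3, 2, 1): (-2) + 5 + (-4) = -1
Optimal value attained by: σ = (1, 3, 2).
Answer: det⊕(A) = 22; verdict: NONSINGULAR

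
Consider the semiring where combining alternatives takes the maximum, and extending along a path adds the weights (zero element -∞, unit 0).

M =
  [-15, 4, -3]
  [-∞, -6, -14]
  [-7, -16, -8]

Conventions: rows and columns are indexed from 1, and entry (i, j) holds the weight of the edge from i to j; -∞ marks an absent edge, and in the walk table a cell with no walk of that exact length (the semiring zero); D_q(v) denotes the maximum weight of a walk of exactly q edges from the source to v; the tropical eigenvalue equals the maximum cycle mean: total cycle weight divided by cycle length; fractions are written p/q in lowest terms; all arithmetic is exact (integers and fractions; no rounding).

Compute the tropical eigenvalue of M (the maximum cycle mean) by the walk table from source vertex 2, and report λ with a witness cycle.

q=0: [-∞, 0, -∞]
q=1: [-∞, -6, -14]
q=2: [-21, -12, -20]
q=3: [-27, -17, -24]
Optimal cycle mean attained by: cycle 1->3->1, total (-3) + (-7), length 2.
Answer: λ = -5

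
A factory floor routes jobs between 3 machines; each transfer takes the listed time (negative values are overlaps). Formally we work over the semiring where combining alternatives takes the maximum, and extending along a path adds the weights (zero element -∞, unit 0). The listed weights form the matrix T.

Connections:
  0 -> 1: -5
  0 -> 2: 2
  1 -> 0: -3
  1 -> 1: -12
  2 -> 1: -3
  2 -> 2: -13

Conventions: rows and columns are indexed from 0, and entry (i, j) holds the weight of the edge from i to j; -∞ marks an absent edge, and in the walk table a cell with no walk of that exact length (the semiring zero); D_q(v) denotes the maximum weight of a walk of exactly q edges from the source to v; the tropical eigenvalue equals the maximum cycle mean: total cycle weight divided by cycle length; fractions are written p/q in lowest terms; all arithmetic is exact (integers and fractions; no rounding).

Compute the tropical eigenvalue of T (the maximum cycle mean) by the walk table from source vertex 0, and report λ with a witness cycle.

q=0: [0, -∞, -∞]
q=1: [-∞, -5, 2]
q=2: [-8, -1, -11]
q=3: [-4, -13, -6]
Optimal cycle mean attained by: cycle 0->2->1->0, total 2 + (-3) + (-3), length 3.
Answer: λ = -4/3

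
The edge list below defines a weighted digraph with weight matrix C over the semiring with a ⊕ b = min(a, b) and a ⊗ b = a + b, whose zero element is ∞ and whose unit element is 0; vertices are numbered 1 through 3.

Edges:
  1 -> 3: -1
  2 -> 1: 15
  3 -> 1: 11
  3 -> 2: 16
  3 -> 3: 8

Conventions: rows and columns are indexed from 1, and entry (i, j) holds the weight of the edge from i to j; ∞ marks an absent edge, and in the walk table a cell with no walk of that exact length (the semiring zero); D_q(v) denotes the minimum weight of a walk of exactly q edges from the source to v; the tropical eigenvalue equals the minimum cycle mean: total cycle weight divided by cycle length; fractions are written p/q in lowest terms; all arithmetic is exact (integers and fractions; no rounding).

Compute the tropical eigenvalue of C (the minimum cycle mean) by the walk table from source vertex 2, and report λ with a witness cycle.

q=0: [∞, 0, ∞]
q=1: [15, ∞, ∞]
q=2: [∞, ∞, 14]
q=3: [25, 30, 22]
Optimal cycle mean attained by: cycle 1->3->1, total (-1) + 11, length 2.
Answer: λ = 5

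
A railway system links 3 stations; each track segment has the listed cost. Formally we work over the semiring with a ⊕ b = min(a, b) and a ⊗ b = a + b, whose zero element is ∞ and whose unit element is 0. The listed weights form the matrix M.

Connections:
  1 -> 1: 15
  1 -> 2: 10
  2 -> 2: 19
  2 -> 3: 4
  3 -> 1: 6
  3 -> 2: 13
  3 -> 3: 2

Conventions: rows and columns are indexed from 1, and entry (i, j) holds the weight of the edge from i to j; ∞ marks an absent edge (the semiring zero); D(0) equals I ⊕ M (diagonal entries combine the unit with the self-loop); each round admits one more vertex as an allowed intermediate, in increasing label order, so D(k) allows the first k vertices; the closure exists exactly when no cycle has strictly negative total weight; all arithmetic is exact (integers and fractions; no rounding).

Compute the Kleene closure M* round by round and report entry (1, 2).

D(0):
  [0, 10, ∞]
  [∞, 0, 4]
  [6, 13, 0]
D(1):
  [0, 10, ∞]
  [∞, 0, 4]
  [6, 13, 0]
D(2):
  [0, 10, 14]
  [∞, 0, 4]
  [6, 13, 0]
D(3):
  [0, 10, 14]
  [10, 0, 4]
  [6, 13, 0]
Answer: M*[1][2] = 10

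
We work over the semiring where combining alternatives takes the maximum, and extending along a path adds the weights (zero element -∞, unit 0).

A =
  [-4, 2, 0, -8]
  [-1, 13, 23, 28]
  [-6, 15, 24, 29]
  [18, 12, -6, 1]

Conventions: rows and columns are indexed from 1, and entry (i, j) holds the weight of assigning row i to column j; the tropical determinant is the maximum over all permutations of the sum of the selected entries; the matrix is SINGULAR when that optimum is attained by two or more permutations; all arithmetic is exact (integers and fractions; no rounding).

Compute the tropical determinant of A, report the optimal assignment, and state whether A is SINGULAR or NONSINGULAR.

σ = (1, 2, 3, 4): (-4) + 13 + 24 + 1 = 34
σ = (1, 2, 4, 3): (-4) + 13 + 29 + (-6) = 32
σ = (1, 3, 2, 4): (-4) + 23 + 15 + 1 = 35
σ = (1, 3, 4, 2): (-4) + 23 + 29 + 12 = 60
σ = (1, 4, 2, 3): (-4) + 28 + 15 + (-6) = 33
σ = (1, 4, 3, 2): (-4) + 28 + 24 + 12 = 60
σ = (2, 1, 3, 4): 2 + (-1) + 24 + 1 = 26
σ = (2, 1, 4, 3): 2 + (-1) + 29 + (-6) = 24
σ = (2, 3, 1, 4): 2 + 23 + (-6) + 1 = 20
σ = (2, 3, 4, 1): 2 + 23 + 29 + 18 = 72
σ = (2, 4, 1, 3): 2 + 28 + (-6) + (-6) = 18
σ = (2, 4, 3, 1): 2 + 28 + 24 + 18 = 72
σ = (3, 1, 2, 4): 0 + (-1) + 15 + 1 = 15
σ = (3, 1, 4, 2): 0 + (-1) + 29 + 12 = 40
σ = (3, 2, 1, 4): 0 + 13 + (-6) + 1 = 8
σ = (3, 2, 4, 1): 0 + 13 + 29 + 18 = 60
σ = (3, 4, 1, 2): 0 + 28 + (-6) + 12 = 34
σ = (3, 4, 2, 1): 0 + 28 + 15 + 18 = 61
σ = (4, 1, 2, 3): (-8) + (-1) + 15 + (-6) = 0
σ = (4, 1, 3, 2): (-8) + (-1) + 24 + 12 = 27
σ = (4, 2, 1, 3): (-8) + 13 + (-6) + (-6) = -7
σ = (4, 2, 3, 1): (-8) + 13 + 24 + 18 = 47
σ = (4, 3, 1, 2): (-8) + 23 + (-6) + 12 = 21
σ = (4, 3, 2, 1): (-8) + 23 + 15 + 18 = 48
Optimal value attained by: σ = (2, 3, 4, 1).
Answer: det⊕(A) = 72; verdict: SINGULAR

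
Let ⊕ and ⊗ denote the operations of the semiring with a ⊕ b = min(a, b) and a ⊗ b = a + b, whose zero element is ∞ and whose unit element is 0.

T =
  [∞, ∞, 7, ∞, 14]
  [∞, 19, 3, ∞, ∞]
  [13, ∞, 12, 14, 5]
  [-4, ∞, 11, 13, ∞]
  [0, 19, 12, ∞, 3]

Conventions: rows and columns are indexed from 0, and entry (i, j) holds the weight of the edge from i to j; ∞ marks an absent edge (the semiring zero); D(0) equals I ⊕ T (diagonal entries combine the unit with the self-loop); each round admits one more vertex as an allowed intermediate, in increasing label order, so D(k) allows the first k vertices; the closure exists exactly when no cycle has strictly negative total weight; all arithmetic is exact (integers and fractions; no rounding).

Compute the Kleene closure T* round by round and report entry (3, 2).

D(0):
  [0, ∞, 7, ∞, 14]
  [∞, 0, 3, ∞, ∞]
  [13, ∞, 0, 14, 5]
  [-4, ∞, 11, 0, ∞]
  [0, 19, 12, ∞, 0]
D(1):
  [0, ∞, 7, ∞, 14]
  [∞, 0, 3, ∞, ∞]
  [13, ∞, 0, 14, 5]
  [-4, ∞, 3, 0, 10]
  [0, 19, 7, ∞, 0]
D(2):
  [0, ∞, 7, ∞, 14]
  [∞, 0, 3, ∞, ∞]
  [13, ∞, 0, 14, 5]
  [-4, ∞, 3, 0, 10]
  [0, 19, 7, ∞, 0]
D(3):
  [0, ∞, 7, 21, 12]
  [16, 0, 3, 17, 8]
  [13, ∞, 0, 14, 5]
  [-4, ∞, 3, 0, 8]
  [0, 19, 7, 21, 0]
D(4):
  [0, ∞, 7, 21, 12]
  [13, 0, 3, 17, 8]
  [10, ∞, 0, 14, 5]
  [-4, ∞, 3, 0, 8]
  [0, 19, 7, 21, 0]
D(5):
  [0, 31, 7, 21, 12]
  [8, 0, 3, 17, 8]
  [5, 24, 0, 14, 5]
  [-4, 27, 3, 0, 8]
  [0, 19, 7, 21, 0]
Answer: T*[3][2] = 3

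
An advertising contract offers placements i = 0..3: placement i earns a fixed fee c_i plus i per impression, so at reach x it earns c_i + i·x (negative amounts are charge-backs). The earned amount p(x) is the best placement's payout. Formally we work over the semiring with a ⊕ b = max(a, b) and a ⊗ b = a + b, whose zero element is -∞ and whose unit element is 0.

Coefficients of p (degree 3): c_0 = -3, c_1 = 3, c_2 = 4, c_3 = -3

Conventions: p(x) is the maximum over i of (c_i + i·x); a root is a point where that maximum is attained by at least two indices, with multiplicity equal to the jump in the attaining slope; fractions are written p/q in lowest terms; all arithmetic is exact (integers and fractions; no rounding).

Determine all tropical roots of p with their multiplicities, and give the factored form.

hull edge (i=0, c=-3) to (i=1, c=3): slope 6, span 1
hull edge (i=1, c=3) to (i=2, c=4): slope 1, span 1
hull edge (i=2, c=4) to (i=3, c=-3): slope -7, span 1
Factored form: p(x) = -3 ⊗ (x ⊕ (-6)) ⊗ (x ⊕ (-1)) ⊗ (x ⊕ 7)
Answer: roots = -6 (mult 1), -1 (mult 1), 7 (mult 1)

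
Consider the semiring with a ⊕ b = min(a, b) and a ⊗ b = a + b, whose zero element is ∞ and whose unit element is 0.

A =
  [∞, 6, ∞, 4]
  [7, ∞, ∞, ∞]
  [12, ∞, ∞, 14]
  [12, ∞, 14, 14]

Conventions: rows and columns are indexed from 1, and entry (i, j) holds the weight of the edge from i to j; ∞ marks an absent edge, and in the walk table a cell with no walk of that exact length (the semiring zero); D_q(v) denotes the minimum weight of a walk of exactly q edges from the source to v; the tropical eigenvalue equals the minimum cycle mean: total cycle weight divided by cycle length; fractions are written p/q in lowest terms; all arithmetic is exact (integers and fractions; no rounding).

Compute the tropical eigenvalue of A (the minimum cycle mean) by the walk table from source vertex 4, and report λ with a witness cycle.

q=0: [∞, ∞, ∞, 0]
q=1: [12, ∞, 14, 14]
q=2: [26, 18, 28, 16]
q=3: [25, 32, 30, 30]
q=4: [39, 31, 44, 29]
Optimal cycle mean attained by: cycle 1->2->1, total 6 + 7, length 2.
Answer: λ = 13/2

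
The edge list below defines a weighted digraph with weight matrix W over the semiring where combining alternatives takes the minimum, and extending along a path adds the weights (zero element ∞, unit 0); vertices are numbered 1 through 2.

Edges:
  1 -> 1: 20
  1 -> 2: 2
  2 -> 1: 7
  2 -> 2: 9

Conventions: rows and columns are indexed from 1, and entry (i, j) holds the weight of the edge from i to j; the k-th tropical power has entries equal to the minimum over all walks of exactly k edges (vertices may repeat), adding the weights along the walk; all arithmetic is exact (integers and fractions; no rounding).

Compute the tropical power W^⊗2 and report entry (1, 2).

W^⊗2:
  [9, 11]
  [16, 9]
Key observation: the optimum is the walk 1->2->2, with weight 2 + 9 = 11.
Optimal value attained by: walk 1->2->2.
Answer: (W^⊗2)[1][2] = 11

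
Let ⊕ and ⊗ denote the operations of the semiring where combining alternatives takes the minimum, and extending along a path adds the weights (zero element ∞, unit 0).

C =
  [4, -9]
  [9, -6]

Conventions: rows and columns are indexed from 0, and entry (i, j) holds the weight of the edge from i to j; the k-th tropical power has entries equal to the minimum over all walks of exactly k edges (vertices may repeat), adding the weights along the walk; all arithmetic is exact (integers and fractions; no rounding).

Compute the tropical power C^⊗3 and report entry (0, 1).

C^⊗2:
  [0, -15]
  [3, -12]
C^⊗3:
  [-6, -21]
  [-3, -18]
Key observation: the optimum is the walk 0->1->1->1, with weight (-9) + (-6) + (-6) = -21.
Optimal value attained by: walk 0->1->1->1.
Answer: (C^⊗3)[0][1] = -21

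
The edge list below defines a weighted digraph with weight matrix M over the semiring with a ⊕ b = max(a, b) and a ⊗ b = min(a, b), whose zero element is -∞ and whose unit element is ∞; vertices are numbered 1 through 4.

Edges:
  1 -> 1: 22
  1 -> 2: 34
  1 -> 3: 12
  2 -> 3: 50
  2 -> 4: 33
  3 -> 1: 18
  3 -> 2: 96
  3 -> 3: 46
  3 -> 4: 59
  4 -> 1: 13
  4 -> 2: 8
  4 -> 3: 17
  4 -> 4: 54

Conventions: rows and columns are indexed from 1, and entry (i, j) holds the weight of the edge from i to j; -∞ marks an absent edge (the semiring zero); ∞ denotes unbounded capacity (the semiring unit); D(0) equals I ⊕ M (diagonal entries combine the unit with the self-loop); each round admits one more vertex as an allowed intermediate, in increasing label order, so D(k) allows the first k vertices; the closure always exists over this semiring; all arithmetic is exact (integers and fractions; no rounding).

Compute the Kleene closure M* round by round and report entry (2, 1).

D(0):
  [∞, 34, 12, -∞]
  [-∞, ∞, 50, 33]
  [18, 96, ∞, 59]
  [13, 8, 17, ∞]
D(1):
  [∞, 34, 12, -∞]
  [-∞, ∞, 50, 33]
  [18, 96, ∞, 59]
  [13, 13, 17, ∞]
D(2):
  [∞, 34, 34, 33]
  [-∞, ∞, 50, 33]
  [18, 96, ∞, 59]
  [13, 13, 17, ∞]
D(3):
  [∞, 34, 34, 34]
  [18, ∞, 50, 50]
  [18, 96, ∞, 59]
  [17, 17, 17, ∞]
D(4):
  [∞, 34, 34, 34]
  [18, ∞, 50, 50]
  [18, 96, ∞, 59]
  [17, 17, 17, ∞]
Answer: M*[2][1] = 18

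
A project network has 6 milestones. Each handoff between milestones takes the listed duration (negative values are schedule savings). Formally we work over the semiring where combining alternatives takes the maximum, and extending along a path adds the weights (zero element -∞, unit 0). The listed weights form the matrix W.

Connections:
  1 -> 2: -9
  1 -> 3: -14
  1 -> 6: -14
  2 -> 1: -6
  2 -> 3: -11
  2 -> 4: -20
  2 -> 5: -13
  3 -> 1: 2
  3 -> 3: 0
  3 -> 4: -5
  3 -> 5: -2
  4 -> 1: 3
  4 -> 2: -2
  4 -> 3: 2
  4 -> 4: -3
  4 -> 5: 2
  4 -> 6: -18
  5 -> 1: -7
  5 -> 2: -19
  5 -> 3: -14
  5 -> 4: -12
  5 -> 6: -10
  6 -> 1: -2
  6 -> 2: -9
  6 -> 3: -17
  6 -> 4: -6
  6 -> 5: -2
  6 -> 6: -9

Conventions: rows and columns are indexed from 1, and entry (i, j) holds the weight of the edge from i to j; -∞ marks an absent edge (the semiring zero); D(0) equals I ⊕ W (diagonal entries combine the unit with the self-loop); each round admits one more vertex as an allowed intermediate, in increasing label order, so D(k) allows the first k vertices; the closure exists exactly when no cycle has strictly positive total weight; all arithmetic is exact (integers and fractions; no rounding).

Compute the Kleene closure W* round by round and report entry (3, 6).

D(0):
  [0, -9, -14, -∞, -∞, -14]
  [-6, 0, -11, -20, -13, -∞]
  [2, -∞, 0, -5, -2, -∞]
  [3, -2, 2, 0, 2, -18]
  [-7, -19, -14, -12, 0, -10]
  [-2, -9, -17, -6, -2, 0]
D(1):
  [0, -9, -14, -∞, -∞, -14]
  [-6, 0, -11, -20, -13, -20]
  [2, -7, 0, -5, -2, -12]
  [3, -2, 2, 0, 2, -11]
  [-7, -16, -14, -12, 0, -10]
  [-2, -9, -16, -6, -2, 0]
D(2):
  [0, -9, -14, -29, -22, -14]
  [-6, 0, -11, -20, -13, -20]
  [2, -7, 0, -5, -2, -12]
  [3, -2, 2, 0, 2, -11]
  [-7, -16, -14, -12, 0, -10]
  [-2, -9, -16, -6, -2, 0]
D(3):
  [0, -9, -14, -19, -16, -14]
  [-6, 0, -11, -16, -13, -20]
  [2, -7, 0, -5, -2, -12]
  [4, -2, 2, 0, 2, -10]
  [-7, -16, -14, -12, 0, -10]
  [-2, -9, -16, -6, -2, 0]
D(4):
  [0, -9, -14, -19, -16, -14]
  [-6, 0, -11, -16, -13, -20]
  [2, -7, 0, -5, -2, -12]
  [4, -2, 2, 0, 2, -10]
  [-7, -14, -10, -12, 0, -10]
  [-2, -8, -4, -6, -2, 0]
D(5):
  [0, -9, -14, -19, -16, -14]
  [-6, 0, -11, -16, -13, -20]
  [2, -7, 0, -5, -2, -12]
  [4, -2, 2, 0, 2, -8]
  [-7, -14, -10, -12, 0, -10]
  [-2, -8, -4, -6, -2, 0]
D(6):
  [0, -9, -14, -19, -16, -14]
  [-6, 0, -11, -16, -13, -20]
  [2, -7, 0, -5, -2, -12]
  [4, -2, 2, 0, 2, -8]
  [-7, -14, -10, -12, 0, -10]
  [-2, -8, -4, -6, -2, 0]
Answer: W*[3][6] = -12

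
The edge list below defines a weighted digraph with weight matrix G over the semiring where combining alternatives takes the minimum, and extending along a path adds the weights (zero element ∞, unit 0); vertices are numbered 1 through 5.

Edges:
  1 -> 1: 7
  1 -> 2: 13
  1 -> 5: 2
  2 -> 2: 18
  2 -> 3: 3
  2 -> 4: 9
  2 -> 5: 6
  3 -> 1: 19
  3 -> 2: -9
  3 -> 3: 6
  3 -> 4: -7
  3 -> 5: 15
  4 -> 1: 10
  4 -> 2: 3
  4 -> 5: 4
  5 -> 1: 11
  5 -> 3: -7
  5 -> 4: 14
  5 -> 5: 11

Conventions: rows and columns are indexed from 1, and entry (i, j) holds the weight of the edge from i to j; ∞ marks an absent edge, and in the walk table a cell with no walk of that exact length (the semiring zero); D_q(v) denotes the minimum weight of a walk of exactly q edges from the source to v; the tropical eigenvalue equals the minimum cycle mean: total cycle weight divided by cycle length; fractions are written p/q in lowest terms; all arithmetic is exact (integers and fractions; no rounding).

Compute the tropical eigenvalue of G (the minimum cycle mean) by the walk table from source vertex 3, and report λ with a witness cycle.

q=0: [∞, ∞, 0, ∞, ∞]
q=1: [19, -9, 6, -7, 15]
q=2: [3, -4, -6, -1, -3]
q=3: [8, -15, -10, -13, 2]
q=4: [-3, -19, -12, -17, -9]
q=5: [-7, -21, -16, -19, -13]
Optimal cycle mean attained by: cycle 2->5->3->2, total 6 + (-7) + (-9), length 3.
Answer: λ = -10/3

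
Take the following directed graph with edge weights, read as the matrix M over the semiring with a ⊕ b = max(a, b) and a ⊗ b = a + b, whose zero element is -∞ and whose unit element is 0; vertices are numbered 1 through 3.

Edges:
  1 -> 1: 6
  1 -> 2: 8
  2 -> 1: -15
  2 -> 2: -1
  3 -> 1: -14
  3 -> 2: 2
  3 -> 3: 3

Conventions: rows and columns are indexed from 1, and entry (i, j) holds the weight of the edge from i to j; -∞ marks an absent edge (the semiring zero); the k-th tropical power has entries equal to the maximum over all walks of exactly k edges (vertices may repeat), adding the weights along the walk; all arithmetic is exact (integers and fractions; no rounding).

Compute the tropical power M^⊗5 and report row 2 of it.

M^⊗2:
  [12, 14, -∞]
  [-9, -2, -∞]
  [-8, 5, 6]
M^⊗3:
  [18, 20, -∞]
  [-3, -1, -∞]
  [-2, 8, 9]
M^⊗4:
  [24, 26, -∞]
  [3, 5, -∞]
  [4, 11, 12]
M^⊗5:
  [30, 32, -∞]
  [9, 11, -∞]
  [10, 14, 15]
Answer: row 2 of M^⊗5 = [9, 11, -∞]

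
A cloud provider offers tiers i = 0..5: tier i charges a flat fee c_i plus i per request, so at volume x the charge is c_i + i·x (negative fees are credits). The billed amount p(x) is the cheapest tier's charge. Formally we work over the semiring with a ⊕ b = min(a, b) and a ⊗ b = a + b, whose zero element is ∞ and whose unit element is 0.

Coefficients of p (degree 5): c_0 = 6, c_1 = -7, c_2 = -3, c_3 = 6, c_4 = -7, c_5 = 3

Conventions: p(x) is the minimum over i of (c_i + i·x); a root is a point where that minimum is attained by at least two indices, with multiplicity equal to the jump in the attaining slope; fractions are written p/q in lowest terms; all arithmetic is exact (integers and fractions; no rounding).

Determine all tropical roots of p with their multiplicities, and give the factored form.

hull edge (i=0, c=6) to (i=1, c=-7): slope -13, span 1
hull edge (i=1, c=-7) to (i=4, c=-7): slope 0, span 3
hull edge (i=4, c=-7) to (i=5, c=3): slope 10, span 1
Factored form: p(x) = 3 ⊗ (x ⊕ (-10)) ⊗ (x ⊕ 0) ⊗ (x ⊕ 0) ⊗ (x ⊕ 0) ⊗ (x ⊕ 13)
Answer: roots = -10 (mult 1), 0 (mult 3), 13 (mult 1)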